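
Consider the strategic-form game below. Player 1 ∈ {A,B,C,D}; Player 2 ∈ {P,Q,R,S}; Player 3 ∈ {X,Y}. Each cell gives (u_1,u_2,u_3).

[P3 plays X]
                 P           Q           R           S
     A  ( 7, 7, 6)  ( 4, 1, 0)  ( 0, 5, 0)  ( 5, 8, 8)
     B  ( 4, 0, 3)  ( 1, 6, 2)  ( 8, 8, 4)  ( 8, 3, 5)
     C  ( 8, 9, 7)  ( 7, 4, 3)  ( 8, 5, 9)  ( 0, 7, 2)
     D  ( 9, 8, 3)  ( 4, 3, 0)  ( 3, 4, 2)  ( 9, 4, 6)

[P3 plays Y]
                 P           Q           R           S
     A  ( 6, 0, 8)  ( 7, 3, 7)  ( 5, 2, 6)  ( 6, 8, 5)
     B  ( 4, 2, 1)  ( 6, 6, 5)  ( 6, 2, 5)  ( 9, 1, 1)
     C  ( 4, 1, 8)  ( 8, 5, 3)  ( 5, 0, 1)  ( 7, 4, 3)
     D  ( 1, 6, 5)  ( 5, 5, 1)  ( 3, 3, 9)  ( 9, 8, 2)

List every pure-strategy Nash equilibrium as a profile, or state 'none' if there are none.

NE set: (C,Q,Y)

(A,P,X): not NE [P1→D gives 9>7; P2→S gives 8>7; P3→Y gives 8>6]
(A,P,Y): not NE [P2→S gives 8>0]
(A,Q,X): not NE [P1→C gives 7>4; P2→S gives 8>1; P3→Y gives 7>0]
(A,Q,Y): not NE [P1→C gives 8>7; P2→S gives 8>3]
(A,R,X): not NE [P1→C gives 8>0; P2→S gives 8>5; P3→Y gives 6>0]
(A,R,Y): not NE [P1→B gives 6>5; P2→S gives 8>2]
(A,S,X): not NE [P1→D gives 9>5]
(A,S,Y): not NE [P1→D gives 9>6; P3→X gives 8>5]
(B,P,X): not NE [P1→D gives 9>4; P2→R gives 8>0]
(B,P,Y): not NE [P1→A gives 6>4; P2→Q gives 6>2; P3→X gives 3>1]
(B,Q,X): not NE [P1→C gives 7>1; P2→R gives 8>6; P3→Y gives 5>2]
(B,Q,Y): not NE [P1→C gives 8>6]
(B,R,X): not NE [P3→Y gives 5>4]
(B,R,Y): not NE [P2→Q gives 6>2]
(B,S,X): not NE [P1→D gives 9>8; P2→R gives 8>3]
(B,S,Y): not NE [P2→Q gives 6>1; P3→X gives 5>1]
(C,P,X): not NE [P1→D gives 9>8; P3→Y gives 8>7]
(C,P,Y): not NE [P1→A gives 6>4; P2→Q gives 5>1]
(C,Q,X): not NE [P2→P gives 9>4]
(C,Q,Y): NE
(C,R,X): not NE [P2→P gives 9>5]
(C,R,Y): not NE [P1→B gives 6>5; P2→Q gives 5>0; P3→X gives 9>1]
(C,S,X): not NE [P1→D gives 9>0; P2→P gives 9>7; P3→Y gives 3>2]
(C,S,Y): not NE [P1→D gives 9>7; P2→Q gives 5>4]
(D,P,X): not NE [P3→Y gives 5>3]
(D,P,Y): not NE [P1→A gives 6>1; P2→S gives 8>6]
(D,Q,X): not NE [P1→C gives 7>4; P2→P gives 8>3; P3→Y gives 1>0]
(D,Q,Y): not NE [P1→C gives 8>5; P2→S gives 8>5]
(D,R,X): not NE [P1→C gives 8>3; P2→P gives 8>4; P3→Y gives 9>2]
(D,R,Y): not NE [P1→B gives 6>3; P2→S gives 8>3]
(D,S,X): not NE [P2→P gives 8>4]
(D,S,Y): not NE [P3→X gives 6>2]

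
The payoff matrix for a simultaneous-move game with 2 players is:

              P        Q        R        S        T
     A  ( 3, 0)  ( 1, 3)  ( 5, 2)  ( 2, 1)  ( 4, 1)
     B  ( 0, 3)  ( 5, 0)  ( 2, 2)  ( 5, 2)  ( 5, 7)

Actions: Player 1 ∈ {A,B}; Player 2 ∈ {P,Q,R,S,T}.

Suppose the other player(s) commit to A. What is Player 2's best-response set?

P2 best: {Q}

u_2(P vs A) = 0
u_2(Q vs A) = 3
u_2(R vs A) = 2
u_2(S vs A) = 1
u_2(T vs A) = 1
max payoff 3 at {Q}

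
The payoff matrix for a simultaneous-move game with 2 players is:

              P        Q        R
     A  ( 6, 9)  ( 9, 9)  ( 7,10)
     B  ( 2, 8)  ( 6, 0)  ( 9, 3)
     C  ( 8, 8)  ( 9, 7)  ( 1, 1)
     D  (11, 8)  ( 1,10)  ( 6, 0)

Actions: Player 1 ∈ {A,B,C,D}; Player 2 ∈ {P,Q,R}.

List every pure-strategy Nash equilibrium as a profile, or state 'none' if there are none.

(A,P): not NE [P1→D gives 11>6; P2→R gives 10>9]
(A,Q): not NE [P2→R gives 10>9]
(A,R): not NE [P1→B gives 9>7]
(B,P): not NE [P1→D gives 11>2]
(B,Q): not NE [P1→C gives 9>6; P2→P gives 8>0]
(B,R): not NE [P2→P gives 8>3]
(C,P): not NE [P1→D gives 11>8]
(C,Q): not NE [P2→P gives 8>7]
(C,R): not NE [P1→B gives 9>1; P2→P gives 8>1]
(D,P): not NE [P2→Q gives 10>8]
(D,Q): not NE [P1→C gives 9>1]
(D,R): not NE [P1→B gives 9>6; P2→Q gives 10>0]

No pure NE.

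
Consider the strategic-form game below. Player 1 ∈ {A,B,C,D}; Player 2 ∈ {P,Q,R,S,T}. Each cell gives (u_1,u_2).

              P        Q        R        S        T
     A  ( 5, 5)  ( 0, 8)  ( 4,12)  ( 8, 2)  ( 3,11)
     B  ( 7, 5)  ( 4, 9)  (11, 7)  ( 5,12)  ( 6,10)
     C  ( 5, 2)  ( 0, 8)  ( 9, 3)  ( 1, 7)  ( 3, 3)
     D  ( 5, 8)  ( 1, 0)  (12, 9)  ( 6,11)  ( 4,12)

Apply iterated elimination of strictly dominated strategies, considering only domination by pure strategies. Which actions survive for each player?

P1 drop C (B beats it: P:7>5 Q:4>0 R:11>9 S:5>1 T:6>3)
P2 drop P (R beats it: A:12>5 B:7>5 D:9>8)
P2 drop Q (T beats it: A:11>8 B:10>9 D:12>0)
P1→{A,B,D} P2→{R,S,T}

Remaining: P1:{A,B,D} P2:{R,S,T}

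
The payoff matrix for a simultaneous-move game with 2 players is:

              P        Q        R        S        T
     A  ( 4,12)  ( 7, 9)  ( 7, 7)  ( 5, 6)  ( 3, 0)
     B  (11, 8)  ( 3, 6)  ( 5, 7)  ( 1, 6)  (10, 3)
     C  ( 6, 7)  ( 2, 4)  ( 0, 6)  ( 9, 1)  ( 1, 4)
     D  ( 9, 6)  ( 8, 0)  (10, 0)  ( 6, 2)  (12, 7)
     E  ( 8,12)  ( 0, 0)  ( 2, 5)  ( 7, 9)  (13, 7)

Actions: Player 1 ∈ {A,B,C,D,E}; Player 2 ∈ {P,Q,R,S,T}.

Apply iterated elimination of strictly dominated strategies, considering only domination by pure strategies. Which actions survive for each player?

P1 drop A (D beats it: P:9>4 Q:8>7 R:10>7 S:6>5 T:12>3)
P2 drop Q (P beats it: B:8>6 C:7>4 D:6>0 E:12>0)
P2 drop R (P beats it: B:8>7 C:7>6 D:6>0 E:12>5)
P2 drop S (P beats it: B:8>6 C:7>1 D:6>2 E:12>9)
P1 drop C (B beats it: P:11>6 T:10>1)
P1→{B,D,E} P2→{P,T}

IESDS → P1:{B,D,E} P2:{P,T}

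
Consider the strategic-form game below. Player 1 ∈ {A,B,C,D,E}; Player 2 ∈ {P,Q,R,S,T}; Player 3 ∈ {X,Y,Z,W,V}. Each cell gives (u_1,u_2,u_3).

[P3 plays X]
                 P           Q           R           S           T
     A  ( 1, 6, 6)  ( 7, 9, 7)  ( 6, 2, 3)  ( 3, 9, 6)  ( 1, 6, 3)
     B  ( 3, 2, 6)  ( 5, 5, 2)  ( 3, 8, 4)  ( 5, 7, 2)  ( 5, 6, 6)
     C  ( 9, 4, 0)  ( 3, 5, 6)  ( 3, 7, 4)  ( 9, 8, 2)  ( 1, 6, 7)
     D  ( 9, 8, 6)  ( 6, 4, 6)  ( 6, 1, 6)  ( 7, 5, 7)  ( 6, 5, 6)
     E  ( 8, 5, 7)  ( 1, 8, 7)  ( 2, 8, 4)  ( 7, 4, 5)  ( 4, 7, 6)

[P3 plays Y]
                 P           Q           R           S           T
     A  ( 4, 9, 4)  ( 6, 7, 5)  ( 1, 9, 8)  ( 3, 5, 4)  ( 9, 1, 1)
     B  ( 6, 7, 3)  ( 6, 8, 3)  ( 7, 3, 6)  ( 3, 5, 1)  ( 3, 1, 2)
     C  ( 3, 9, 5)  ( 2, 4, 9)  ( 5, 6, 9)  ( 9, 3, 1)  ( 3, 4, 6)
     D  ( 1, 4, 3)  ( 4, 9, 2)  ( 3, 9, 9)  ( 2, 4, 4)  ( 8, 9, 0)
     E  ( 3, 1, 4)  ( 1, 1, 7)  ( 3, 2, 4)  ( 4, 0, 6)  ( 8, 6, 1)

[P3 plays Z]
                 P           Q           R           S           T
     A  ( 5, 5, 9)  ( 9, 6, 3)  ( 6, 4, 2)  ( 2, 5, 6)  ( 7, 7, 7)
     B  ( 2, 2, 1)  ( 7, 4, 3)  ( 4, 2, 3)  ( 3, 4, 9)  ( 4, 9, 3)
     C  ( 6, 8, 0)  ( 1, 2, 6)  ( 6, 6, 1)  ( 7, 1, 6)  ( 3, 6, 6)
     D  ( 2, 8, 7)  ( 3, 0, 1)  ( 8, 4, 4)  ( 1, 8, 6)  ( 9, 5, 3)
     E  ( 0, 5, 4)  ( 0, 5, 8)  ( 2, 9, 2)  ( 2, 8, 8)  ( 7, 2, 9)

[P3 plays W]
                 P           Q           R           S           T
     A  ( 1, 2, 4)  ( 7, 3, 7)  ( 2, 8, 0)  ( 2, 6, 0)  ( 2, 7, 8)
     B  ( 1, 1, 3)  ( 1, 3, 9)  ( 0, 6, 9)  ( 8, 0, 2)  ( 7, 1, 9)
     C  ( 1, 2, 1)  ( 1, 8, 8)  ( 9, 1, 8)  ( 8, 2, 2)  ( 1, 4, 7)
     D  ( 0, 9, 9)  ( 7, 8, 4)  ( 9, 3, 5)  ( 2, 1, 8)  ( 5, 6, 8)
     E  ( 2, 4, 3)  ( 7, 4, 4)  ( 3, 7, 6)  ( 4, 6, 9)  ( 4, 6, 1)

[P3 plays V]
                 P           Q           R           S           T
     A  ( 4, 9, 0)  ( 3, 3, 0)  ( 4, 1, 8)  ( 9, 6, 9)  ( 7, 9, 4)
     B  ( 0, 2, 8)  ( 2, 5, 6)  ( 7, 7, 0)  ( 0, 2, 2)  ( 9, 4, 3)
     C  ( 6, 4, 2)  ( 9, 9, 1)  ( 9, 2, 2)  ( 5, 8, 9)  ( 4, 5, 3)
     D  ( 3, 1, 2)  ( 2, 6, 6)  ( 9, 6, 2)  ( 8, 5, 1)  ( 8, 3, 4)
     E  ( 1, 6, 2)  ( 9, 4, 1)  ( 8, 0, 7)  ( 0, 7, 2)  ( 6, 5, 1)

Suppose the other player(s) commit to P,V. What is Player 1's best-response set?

u_1(A vs P,V) = 4
u_1(B vs P,V) = 0
u_1(C vs P,V) = 6
u_1(D vs P,V) = 3
u_1(E vs P,V) = 1
max payoff 6 at {C}

argmax u_1 = {C}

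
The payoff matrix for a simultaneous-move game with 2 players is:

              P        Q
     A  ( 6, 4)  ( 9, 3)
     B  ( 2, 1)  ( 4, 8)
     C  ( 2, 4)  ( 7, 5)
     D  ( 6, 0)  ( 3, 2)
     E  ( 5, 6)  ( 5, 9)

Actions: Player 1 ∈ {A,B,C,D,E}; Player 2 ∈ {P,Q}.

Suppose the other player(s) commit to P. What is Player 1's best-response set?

u_1(A vs P) = 6
u_1(B vs P) = 2
u_1(C vs P) = 2
u_1(D vs P) = 6
u_1(E vs P) = 5
max payoff 6 at {A,D}

BR_1 = {A,D}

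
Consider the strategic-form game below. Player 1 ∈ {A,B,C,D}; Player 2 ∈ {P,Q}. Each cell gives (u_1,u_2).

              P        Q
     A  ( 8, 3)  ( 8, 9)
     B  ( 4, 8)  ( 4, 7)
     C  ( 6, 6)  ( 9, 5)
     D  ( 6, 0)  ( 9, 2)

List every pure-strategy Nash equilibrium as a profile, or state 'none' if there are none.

NE set: (D,Q)

(A,P): not NE [P2→Q gives 9>3]
(A,Q): not NE [P1→D gives 9>8]
(B,P): not NE [P1→A gives 8>4]
(B,Q): not NE [P1→D gives 9>4; P2→P gives 8>7]
(C,P): not NE [P1→A gives 8>6]
(C,Q): not NE [P2→P gives 6>5]
(D,P): not NE [P1→A gives 8>6; P2→Q gives 2>0]
(D,Q): NE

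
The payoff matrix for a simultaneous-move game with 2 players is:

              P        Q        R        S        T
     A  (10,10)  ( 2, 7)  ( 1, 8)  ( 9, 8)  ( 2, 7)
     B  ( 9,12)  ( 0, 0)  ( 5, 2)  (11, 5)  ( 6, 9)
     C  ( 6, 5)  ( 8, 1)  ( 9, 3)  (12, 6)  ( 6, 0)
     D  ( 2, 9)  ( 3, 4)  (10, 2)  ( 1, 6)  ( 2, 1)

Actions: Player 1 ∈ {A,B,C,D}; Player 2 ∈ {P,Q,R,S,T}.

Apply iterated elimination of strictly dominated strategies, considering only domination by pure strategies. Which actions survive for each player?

P2 drop Q (P beats it: A:10>7 B:12>0 C:5>1 D:9>4)
P2 drop R (P beats it: A:10>8 B:12>2 C:5>3 D:9>2)
P1 drop D (B beats it: P:9>2 S:11>1 T:6>2)
P2 drop T (P beats it: A:10>7 B:12>9 C:5>0)
P1→{A,B,C} P2→{P,S}

Remaining: P1:{A,B,C} P2:{P,S}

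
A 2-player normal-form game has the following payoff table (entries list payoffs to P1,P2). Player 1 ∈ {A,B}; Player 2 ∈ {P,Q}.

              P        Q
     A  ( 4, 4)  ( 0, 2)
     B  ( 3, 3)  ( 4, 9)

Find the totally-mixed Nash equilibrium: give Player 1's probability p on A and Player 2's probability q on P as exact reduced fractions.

P1 indiff ⇒ q·4+(1-q)·0 = q·3+(1-q)·4 ⇒ q(1) = (1-q)(4) ⇒ q = 4/5
P2 indiff ⇒ p·4+(1-p)·3 = p·2+(1-p)·9 ⇒ p(2) = (1-p)(6) ⇒ p = 3/4

p=3/4, q=4/5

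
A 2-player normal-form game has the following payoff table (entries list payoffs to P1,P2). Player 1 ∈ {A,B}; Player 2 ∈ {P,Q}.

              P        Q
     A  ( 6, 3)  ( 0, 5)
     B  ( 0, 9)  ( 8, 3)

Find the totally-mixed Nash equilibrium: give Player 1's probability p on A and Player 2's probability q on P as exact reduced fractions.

P1 indiff ⇒ q·6+(1-q)·0 = q·0+(1-q)·8 ⇒ q(6) = (1-q)(8) ⇒ q = 4/7
P2 indiff ⇒ p·3+(1-p)·9 = p·5+(1-p)·3 ⇒ p(-2) = (1-p)(-6) ⇒ p = 3/4

(p,q) = (3/4, 4/7)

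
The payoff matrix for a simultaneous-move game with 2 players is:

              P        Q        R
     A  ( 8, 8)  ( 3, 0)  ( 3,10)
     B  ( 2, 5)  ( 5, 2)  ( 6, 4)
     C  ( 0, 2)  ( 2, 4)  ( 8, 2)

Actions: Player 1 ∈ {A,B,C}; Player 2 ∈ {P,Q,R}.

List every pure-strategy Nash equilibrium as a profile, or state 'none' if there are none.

Equilibria: none

(A,P): not NE [P2→R gives 10>8]
(A,Q): not NE [P1→B gives 5>3; P2→R gives 10>0]
(A,R): not NE [P1→C gives 8>3]
(B,P): not NE [P1→A gives 8>2]
(B,Q): not NE [P2→P gives 5>2]
(B,R): not NE [P1→C gives 8>6; P2→P gives 5>4]
(C,P): not NE [P1→A gives 8>0; P2→Q gives 4>2]
(C,Q): not NE [P1→B gives 5>2]
(C,R): not NE [P2→Q gives 4>2]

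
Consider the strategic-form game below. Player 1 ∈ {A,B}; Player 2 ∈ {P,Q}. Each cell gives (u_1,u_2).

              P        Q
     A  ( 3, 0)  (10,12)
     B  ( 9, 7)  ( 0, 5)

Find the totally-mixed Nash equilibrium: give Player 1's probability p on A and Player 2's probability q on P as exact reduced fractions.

P1 indiff ⇒ q·3+(1-q)·10 = q·9+(1-q)·0 ⇒ q(-6) = (1-q)(-10) ⇒ q = 5/8
P2 indiff ⇒ p·0+(1-p)·7 = p·12+(1-p)·5 ⇒ p(-12) = (1-p)(-2) ⇒ p = 1/7

(p,q) = (1/7, 5/8)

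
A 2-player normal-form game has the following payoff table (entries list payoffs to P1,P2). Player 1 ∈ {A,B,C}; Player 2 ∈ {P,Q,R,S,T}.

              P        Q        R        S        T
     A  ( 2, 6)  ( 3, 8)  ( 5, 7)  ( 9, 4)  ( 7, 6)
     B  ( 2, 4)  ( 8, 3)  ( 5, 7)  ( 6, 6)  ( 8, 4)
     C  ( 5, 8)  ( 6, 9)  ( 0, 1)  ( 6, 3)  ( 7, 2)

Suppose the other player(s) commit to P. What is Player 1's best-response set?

u_1(A vs P) = 2
u_1(B vs P) = 2
u_1(C vs P) = 5
max payoff 5 at {C}

P1 best: {C}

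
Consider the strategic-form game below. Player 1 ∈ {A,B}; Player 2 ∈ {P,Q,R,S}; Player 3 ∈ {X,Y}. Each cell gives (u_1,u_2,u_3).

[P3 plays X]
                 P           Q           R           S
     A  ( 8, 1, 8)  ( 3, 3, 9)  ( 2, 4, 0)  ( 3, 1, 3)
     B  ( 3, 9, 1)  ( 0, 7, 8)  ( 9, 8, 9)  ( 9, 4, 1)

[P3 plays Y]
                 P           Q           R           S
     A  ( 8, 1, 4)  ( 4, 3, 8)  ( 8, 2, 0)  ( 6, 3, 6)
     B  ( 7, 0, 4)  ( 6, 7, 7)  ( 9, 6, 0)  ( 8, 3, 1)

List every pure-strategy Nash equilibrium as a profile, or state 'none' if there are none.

(A,P,X): not NE [P2→R gives 4>1]
(A,P,Y): not NE [P2→S gives 3>1; P3→X gives 8>4]
(A,Q,X): not NE [P2→R gives 4>3]
(A,Q,Y): not NE [P1→B gives 6>4; P3→X gives 9>8]
(A,R,X): not NE [P1→B gives 9>2]
(A,R,Y): not NE [P1→B gives 9>8; P2→S gives 3>2]
(A,S,X): not NE [P1→B gives 9>3; P2→R gives 4>1; P3→Y gives 6>3]
(A,S,Y): not NE [P1→B gives 8>6]
(B,P,X): not NE [P1→A gives 8>3; P3→Y gives 4>1]
(B,P,Y): not NE [P1→A gives 8>7; P2→Q gives 7>0]
(B,Q,X): not NE [P1→A gives 3>0; P2→P gives 9>7]
(B,Q,Y): not NE [P3→X gives 8>7]
(B,R,X): not NE [P2→P gives 9>8]
(B,R,Y): not NE [P2→Q gives 7>6; P3→X gives 9>0]
(B,S,X): not NE [P2→P gives 9>4]
(B,S,Y): not NE [P2→Q gives 7>3]

Equilibria: none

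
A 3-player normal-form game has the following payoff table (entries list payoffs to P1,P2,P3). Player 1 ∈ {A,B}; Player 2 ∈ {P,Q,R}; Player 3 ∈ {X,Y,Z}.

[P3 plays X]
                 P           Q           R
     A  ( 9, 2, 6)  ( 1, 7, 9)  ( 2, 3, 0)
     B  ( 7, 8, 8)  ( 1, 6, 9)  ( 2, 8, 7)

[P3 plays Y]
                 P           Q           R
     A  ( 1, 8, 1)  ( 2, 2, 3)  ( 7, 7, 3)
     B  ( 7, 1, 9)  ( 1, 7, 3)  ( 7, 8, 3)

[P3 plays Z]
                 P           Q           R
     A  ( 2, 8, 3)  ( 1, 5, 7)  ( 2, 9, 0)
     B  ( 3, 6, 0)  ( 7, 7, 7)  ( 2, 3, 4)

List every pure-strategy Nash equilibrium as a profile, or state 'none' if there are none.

Nash profiles: (A,Q,X), (B,R,X)

(A,P,X): not NE [P2→Q gives 7>2]
(A,P,Y): not NE [P1→B gives 7>1; P3→X gives 6>1]
(A,P,Z): not NE [P1→B gives 3>2; P2→R gives 9>8; P3→X gives 6>3]
(A,Q,X): NE
(A,Q,Y): not NE [P2→P gives 8>2; P3→X gives 9>3]
(A,Q,Z): not NE [P1→B gives 7>1; P2→R gives 9>5; P3→X gives 9>7]
(A,R,X): not NE [P2→Q gives 7>3; P3→Y gives 3>0]
(A,R,Y): not NE [P2→P gives 8>7]
(A,R,Z): not NE [P3→Y gives 3>0]
(B,P,X): not NE [P1→A gives 9>7; P3→Y gives 9>8]
(B,P,Y): not NE [P2→R gives 8>1]
(B,P,Z): not NE [P2→Q gives 7>6; P3→Y gives 9>0]
(B,Q,X): not NE [P2→R gives 8>6]
(B,Q,Y): not NE [P1→A gives 2>1; P2→R gives 8>7; P3→X gives 9>3]
(B,Q,Z): not NE [P3→X gives 9>7]
(B,R,X): NE
(B,R,Y): not NE [P3→X gives 7>3]
(B,R,Z): not NE [P2→Q gives 7>3; P3→X gives 7>4]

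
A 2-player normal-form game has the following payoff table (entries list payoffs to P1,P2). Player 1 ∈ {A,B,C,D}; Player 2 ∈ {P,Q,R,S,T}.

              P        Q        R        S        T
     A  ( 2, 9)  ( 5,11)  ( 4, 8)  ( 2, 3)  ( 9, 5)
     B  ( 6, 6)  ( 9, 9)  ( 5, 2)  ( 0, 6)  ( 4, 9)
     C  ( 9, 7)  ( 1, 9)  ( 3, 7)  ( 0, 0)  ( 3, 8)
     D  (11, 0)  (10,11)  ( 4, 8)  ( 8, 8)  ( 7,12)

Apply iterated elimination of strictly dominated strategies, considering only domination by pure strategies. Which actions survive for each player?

Survivors P1:{A,D} P2:{Q,T}

P1 drop C (D beats it: P:11>9 Q:10>1 R:4>3 S:8>0 T:7>3)
P2 drop P (Q beats it: A:11>9 B:9>6 D:11>0)
P2 drop R (Q beats it: A:11>8 B:9>2 D:11>8)
P1 drop B (D beats it: Q:10>9 S:8>0 T:7>4)
P2 drop S (Q beats it: A:11>3 D:11>8)
P1→{A,D} P2→{Q,T}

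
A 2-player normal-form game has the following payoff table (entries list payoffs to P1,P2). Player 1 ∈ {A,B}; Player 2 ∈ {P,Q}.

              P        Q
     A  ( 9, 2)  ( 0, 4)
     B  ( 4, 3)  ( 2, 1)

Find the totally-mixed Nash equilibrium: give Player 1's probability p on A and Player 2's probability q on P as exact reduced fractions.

p=1/2, q=2/7

P1 indiff ⇒ q·9+(1-q)·0 = q·4+(1-q)·2 ⇒ q(5) = (1-q)(2) ⇒ q = 2/7
P2 indiff ⇒ p·2+(1-p)·3 = p·4+(1-p)·1 ⇒ p(-2) = (1-p)(-2) ⇒ p = 1/2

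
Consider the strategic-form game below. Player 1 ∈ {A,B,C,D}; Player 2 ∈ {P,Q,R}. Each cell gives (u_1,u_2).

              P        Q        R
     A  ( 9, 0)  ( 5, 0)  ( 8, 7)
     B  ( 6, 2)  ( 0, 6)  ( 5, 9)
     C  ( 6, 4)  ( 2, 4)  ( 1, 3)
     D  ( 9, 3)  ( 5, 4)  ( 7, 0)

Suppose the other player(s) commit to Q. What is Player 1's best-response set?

u_1(A vs Q) = 5
u_1(B vs Q) = 0
u_1(C vs Q) = 2
u_1(D vs Q) = 5
max payoff 5 at {A,D}

argmax u_1 = {A,D}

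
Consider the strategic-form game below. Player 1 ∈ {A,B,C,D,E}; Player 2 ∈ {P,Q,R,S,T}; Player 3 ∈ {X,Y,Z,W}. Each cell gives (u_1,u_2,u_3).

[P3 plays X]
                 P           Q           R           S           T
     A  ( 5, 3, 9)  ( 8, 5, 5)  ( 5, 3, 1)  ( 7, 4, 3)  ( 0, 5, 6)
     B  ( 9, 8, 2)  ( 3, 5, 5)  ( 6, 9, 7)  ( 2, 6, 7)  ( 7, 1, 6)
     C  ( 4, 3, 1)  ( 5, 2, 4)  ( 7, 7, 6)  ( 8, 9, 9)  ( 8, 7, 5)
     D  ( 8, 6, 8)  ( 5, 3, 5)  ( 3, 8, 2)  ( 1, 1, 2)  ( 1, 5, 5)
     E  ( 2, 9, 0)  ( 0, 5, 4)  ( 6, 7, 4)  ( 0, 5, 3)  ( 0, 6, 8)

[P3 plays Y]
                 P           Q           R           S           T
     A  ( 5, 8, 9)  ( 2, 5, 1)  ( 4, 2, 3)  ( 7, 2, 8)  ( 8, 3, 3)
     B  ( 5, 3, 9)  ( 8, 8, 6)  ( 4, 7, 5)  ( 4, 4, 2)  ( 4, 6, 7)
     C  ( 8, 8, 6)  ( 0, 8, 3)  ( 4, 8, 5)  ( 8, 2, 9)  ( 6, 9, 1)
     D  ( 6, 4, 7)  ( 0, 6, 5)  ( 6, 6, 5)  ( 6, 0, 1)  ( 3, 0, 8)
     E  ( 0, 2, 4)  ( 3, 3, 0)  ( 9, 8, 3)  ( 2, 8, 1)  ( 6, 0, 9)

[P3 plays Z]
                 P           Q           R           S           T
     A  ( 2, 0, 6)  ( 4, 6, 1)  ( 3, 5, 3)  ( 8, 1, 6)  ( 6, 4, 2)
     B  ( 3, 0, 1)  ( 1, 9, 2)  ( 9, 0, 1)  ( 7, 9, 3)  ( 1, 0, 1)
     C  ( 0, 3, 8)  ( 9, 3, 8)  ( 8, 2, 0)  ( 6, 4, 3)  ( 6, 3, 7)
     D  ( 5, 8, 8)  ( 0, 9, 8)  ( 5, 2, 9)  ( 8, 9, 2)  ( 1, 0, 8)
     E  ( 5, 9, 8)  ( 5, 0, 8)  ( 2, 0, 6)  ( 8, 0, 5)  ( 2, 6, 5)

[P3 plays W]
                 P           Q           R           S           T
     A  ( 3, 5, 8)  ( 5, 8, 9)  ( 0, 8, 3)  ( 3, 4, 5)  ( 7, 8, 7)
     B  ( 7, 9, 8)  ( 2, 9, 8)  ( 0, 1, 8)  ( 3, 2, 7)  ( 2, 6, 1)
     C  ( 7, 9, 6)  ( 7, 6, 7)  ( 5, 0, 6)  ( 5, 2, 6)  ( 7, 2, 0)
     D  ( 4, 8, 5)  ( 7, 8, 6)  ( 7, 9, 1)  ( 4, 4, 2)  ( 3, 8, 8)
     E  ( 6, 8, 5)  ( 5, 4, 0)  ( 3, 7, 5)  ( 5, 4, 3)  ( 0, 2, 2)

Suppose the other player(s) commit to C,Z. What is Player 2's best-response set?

BR_2 = {S}

u_2(P vs C,Z) = 3
u_2(Q vs C,Z) = 3
u_2(R vs C,Z) = 2
u_2(S vs C,Z) = 4
u_2(T vs C,Z) = 3
max payoff 4 at {S}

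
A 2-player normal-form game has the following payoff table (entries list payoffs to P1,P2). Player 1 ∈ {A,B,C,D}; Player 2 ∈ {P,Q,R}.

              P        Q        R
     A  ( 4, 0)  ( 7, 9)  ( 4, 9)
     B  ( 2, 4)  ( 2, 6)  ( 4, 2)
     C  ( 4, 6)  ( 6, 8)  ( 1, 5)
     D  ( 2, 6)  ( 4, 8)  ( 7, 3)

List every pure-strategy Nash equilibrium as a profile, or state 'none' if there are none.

Nash profiles: (A,Q)

(A,P): not NE [P2→R gives 9>0]
(A,Q): NE
(A,R): not NE [P1→D gives 7>4]
(B,P): not NE [P1→C gives 4>2; P2→Q gives 6>4]
(B,Q): not NE [P1→A gives 7>2]
(B,R): not NE [P1→D gives 7>4; P2→Q gives 6>2]
(C,P): not NE [P2→Q gives 8>6]
(C,Q): not NE [P1→A gives 7>6]
(C,R): not NE [P1→D gives 7>1; P2→Q gives 8>5]
(D,P): not NE [P1→C gives 4>2; P2→Q gives 8>6]
(D,Q): not NE [P1→A gives 7>4]
(D,R): not NE [P2→Q gives 8>3]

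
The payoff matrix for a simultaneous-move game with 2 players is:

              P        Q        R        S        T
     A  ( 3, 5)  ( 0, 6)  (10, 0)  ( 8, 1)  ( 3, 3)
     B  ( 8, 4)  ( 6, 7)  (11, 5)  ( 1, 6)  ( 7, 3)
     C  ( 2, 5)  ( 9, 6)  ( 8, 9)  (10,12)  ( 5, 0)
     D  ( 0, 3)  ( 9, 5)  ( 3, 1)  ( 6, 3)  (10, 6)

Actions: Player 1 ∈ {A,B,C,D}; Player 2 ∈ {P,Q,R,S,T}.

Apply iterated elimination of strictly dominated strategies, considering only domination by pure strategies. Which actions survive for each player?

P2 drop P (Q beats it: A:6>5 B:7>4 C:6>5 D:5>3)
P2 drop R (S beats it: A:1>0 B:6>5 C:12>9 D:3>1)
P1 drop A (C beats it: Q:9>0 S:10>8 T:5>3)
P1 drop B (D beats it: Q:9>6 S:6>1 T:10>7)
P1→{C,D} P2→{Q,S,T}

Survivors P1:{C,D} P2:{Q,S,T}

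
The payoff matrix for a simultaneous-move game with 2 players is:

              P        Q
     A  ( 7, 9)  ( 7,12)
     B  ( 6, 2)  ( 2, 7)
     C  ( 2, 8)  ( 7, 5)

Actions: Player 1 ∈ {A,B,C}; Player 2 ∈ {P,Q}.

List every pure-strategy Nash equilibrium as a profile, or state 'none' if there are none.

NE set: (A,Q)

(A,P): not NE [P2→Q gives 12>9]
(A,Q): NE
(B,P): not NE [P1→A gives 7>6; P2→Q gives 7>2]
(B,Q): not NE [P1→C gives 7>2]
(C,P): not NE [P1→A gives 7>2]
(C,Q): not NE [P2→P gives 8>5]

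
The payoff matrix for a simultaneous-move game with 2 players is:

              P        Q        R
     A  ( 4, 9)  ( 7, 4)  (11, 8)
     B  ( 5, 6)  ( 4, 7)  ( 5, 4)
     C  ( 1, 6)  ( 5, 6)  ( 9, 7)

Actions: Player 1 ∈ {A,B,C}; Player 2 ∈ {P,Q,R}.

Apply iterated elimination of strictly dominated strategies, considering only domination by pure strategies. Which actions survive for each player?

Survivors P1:{A,B} P2:{P,Q}

P1 drop C (A beats it: P:4>1 Q:7>5 R:11>9)
P2 drop R (P beats it: A:9>8 B:6>4)
P1→{A,B} P2→{P,Q}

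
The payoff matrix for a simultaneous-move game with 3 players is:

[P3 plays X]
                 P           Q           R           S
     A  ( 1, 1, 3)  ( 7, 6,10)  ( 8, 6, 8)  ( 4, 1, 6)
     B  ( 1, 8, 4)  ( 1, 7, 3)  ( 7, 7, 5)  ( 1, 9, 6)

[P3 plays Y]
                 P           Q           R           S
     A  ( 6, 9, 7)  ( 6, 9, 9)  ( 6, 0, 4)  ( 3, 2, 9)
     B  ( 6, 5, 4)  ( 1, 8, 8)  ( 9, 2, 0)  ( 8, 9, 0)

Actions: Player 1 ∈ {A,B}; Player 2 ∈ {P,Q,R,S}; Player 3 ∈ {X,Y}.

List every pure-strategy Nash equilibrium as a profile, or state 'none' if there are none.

(A,P,X): not NE [P2→R gives 6>1; P3→Y gives 7>3]
(A,P,Y): NE
(A,Q,X): NE
(A,Q,Y): not NE [P3→X gives 10>9]
(A,R,X): NE
(A,R,Y): not NE [P1→B gives 9>6; P2→Q gives 9>0; P3→X gives 8>4]
(A,S,X): not NE [P2→R gives 6>1; P3→Y gives 9>6]
(A,S,Y): not NE [P1→B gives 8>3; P2→Q gives 9>2]
(B,P,X): not NE [P2→S gives 9>8]
(B,P,Y): not NE [P2→S gives 9>5]
(B,Q,X): not NE [P1→A gives 7>1; P2→S gives 9>7; P3→Y gives 8>3]
(B,Q,Y): not NE [P1→A gives 6>1; P2→S gives 9>8]
(B,R,X): not NE [P1→A gives 8>7; P2→S gives 9>7]
(B,R,Y): not NE [P2→S gives 9>2; P3→X gives 5>0]
(B,S,X): not NE [P1→A gives 4>1]
(B,S,Y): not NE [P3→X gives 6>0]

PSNE = {(A,P,Y), (A,Q,X), (A,R,X)}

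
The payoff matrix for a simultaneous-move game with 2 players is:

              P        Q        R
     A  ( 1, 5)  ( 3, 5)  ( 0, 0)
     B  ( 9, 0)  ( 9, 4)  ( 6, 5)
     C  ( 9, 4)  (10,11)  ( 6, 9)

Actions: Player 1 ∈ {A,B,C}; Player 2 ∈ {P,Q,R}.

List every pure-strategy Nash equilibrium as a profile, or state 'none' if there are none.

(A,P): not NE [P1→C gives 9>1]
(A,Q): not NE [P1→C gives 10>3]
(A,R): not NE [P1→C gives 6>0; P2→Q gives 5>0]
(B,P): not NE [P2→R gives 5>0]
(B,Q): not NE [P1→C gives 10>9; P2→R gives 5>4]
(B,R): NE
(C,P): not NE [P2→Q gives 11>4]
(C,Q): NE
(C,R): not NE [P2→Q gives 11>9]

NE set: (B,R), (C,Q)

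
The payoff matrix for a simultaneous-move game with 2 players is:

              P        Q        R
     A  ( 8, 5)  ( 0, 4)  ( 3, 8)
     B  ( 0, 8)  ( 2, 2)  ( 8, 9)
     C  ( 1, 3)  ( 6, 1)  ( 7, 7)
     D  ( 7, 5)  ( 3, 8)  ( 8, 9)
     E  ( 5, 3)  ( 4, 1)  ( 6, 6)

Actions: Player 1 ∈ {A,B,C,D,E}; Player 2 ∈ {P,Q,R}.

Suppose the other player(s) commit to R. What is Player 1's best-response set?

u_1(A vs R) = 3
u_1(B vs R) = 8
u_1(C vs R) = 7
u_1(D vs R) = 8
u_1(E vs R) = 6
max payoff 8 at {B,D}

BR_1 = {B,D}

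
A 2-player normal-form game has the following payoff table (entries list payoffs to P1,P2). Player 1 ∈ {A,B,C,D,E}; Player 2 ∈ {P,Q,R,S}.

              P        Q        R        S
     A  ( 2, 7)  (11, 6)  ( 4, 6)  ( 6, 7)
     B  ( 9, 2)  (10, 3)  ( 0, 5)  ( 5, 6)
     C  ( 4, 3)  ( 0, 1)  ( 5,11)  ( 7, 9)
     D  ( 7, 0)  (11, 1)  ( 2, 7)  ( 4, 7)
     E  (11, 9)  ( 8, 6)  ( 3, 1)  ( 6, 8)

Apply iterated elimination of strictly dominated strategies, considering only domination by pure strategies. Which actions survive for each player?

P2 drop Q (S beats it: A:7>6 B:6>3 C:9>1 D:7>1 E:8>6)
P1 drop A (C beats it: P:4>2 R:5>4 S:7>6)
P1 drop B (E beats it: P:11>9 R:3>0 S:6>5)
P1 drop D (E beats it: P:11>7 R:3>2 S:6>4)
P1→{C,E} P2→{P,R,S}

Remaining: P1:{C,E} P2:{P,R,S}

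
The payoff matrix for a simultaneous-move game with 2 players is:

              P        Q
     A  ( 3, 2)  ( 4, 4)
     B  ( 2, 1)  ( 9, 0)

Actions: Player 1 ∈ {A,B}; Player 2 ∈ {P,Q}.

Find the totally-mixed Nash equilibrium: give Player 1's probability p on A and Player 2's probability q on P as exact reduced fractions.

(p,q) = (1/3, 5/6)

P1 indiff ⇒ q·3+(1-q)·4 = q·2+(1-q)·9 ⇒ q(1) = (1-q)(5) ⇒ q = 5/6
P2 indiff ⇒ p·2+(1-p)·1 = p·4+(1-p)·0 ⇒ p(-2) = (1-p)(-1) ⇒ p = 1/3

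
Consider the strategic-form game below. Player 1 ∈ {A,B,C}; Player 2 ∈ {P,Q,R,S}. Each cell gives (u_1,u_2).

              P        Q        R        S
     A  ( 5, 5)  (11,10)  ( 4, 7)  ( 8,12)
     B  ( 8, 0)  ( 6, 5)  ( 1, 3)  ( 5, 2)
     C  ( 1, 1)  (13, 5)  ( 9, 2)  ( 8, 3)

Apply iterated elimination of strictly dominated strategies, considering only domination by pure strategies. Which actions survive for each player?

Remaining: P1:{A,C} P2:{Q,S}

P2 drop P (Q beats it: A:10>5 B:5>0 C:5>1)
P1 drop B (A beats it: Q:11>6 R:4>1 S:8>5)
P2 drop R (Q beats it: A:10>7 C:5>2)
P1→{A,C} P2→{Q,S}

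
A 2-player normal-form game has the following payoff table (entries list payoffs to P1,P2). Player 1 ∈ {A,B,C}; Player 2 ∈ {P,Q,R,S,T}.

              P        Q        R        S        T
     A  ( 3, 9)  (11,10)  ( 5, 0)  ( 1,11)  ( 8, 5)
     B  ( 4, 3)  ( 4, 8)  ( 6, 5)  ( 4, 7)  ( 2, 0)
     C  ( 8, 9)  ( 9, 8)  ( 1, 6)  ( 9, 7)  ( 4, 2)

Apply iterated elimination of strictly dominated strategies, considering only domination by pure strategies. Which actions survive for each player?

P2 drop R (Q beats it: A:10>0 B:8>5 C:8>6)
P1 drop B (C beats it: P:8>4 Q:9>4 S:9>4 T:4>2)
P2 drop T (P beats it: A:9>5 C:9>2)
P1→{A,C} P2→{P,Q,S}

IESDS → P1:{A,C} P2:{P,Q,S}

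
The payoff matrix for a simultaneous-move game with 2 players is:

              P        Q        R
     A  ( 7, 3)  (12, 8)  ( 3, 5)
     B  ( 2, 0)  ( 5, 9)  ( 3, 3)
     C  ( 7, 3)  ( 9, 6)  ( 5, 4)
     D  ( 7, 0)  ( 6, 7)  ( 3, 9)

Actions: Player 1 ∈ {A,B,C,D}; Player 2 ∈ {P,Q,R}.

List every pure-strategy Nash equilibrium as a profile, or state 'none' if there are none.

(A,P): not NE [P2→Q gives 8>3]
(A,Q): NE
(A,R): not NE [P1→C gives 5>3; P2→Q gives 8>5]
(B,P): not NE [P1→D gives 7>2; P2→Q gives 9>0]
(B,Q): not NE [P1→A gives 12>5]
(B,R): not NE [P1→C gives 5>3; P2→Q gives 9>3]
(C,P): not NE [P2→Q gives 6>3]
(C,Q): not NE [P1→A gives 12>9]
(C,R): not NE [P2→Q gives 6>4]
(D,P): not NE [P2→R gives 9>0]
(D,Q): not NE [P1→A gives 12>6; P2→R gives 9>7]
(D,R): not NE [P1→C gives 5>3]

PSNE = {(A,Q)}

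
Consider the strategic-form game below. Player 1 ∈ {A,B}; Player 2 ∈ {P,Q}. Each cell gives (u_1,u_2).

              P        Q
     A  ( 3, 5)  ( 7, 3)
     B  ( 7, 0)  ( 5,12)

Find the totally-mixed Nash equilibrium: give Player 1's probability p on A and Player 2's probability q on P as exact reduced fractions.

P1 indiff ⇒ q·3+(1-q)·7 = q·7+(1-q)·5 ⇒ q(-4) = (1-q)(-2) ⇒ q = 1/3
P2 indiff ⇒ p·5+(1-p)·0 = p·3+(1-p)·12 ⇒ p(2) = (1-p)(12) ⇒ p = 6/7

(p,q) = (6/7, 1/3)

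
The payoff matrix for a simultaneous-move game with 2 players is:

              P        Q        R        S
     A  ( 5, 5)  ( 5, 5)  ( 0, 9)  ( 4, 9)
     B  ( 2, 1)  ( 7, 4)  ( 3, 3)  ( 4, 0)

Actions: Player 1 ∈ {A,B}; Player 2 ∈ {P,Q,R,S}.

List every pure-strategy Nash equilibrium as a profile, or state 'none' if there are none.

(A,P): not NE [P2→S gives 9>5]
(A,Q): not NE [P1→B gives 7>5; P2→S gives 9>5]
(A,R): not NE [P1→B gives 3>0]
(A,S): NE
(B,P): not NE [P1→A gives 5>2; P2→Q gives 4>1]
(B,Q): NE
(B,R): not NE [P2→Q gives 4>3]
(B,S): not NE [P2→Q gives 4>0]

Nash profiles: (A,S), (B,Q)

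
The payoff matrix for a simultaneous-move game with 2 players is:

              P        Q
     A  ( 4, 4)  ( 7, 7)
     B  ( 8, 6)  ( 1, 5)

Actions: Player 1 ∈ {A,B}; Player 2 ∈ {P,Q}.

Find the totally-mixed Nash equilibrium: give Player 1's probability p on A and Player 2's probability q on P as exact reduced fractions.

(p,q) = (1/4, 3/5)

P1 indiff ⇒ q·4+(1-q)·7 = q·8+(1-q)·1 ⇒ q(-4) = (1-q)(-6) ⇒ q = 3/5
P2 indiff ⇒ p·4+(1-p)·6 = p·7+(1-p)·5 ⇒ p(-3) = (1-p)(-1) ⇒ p = 1/4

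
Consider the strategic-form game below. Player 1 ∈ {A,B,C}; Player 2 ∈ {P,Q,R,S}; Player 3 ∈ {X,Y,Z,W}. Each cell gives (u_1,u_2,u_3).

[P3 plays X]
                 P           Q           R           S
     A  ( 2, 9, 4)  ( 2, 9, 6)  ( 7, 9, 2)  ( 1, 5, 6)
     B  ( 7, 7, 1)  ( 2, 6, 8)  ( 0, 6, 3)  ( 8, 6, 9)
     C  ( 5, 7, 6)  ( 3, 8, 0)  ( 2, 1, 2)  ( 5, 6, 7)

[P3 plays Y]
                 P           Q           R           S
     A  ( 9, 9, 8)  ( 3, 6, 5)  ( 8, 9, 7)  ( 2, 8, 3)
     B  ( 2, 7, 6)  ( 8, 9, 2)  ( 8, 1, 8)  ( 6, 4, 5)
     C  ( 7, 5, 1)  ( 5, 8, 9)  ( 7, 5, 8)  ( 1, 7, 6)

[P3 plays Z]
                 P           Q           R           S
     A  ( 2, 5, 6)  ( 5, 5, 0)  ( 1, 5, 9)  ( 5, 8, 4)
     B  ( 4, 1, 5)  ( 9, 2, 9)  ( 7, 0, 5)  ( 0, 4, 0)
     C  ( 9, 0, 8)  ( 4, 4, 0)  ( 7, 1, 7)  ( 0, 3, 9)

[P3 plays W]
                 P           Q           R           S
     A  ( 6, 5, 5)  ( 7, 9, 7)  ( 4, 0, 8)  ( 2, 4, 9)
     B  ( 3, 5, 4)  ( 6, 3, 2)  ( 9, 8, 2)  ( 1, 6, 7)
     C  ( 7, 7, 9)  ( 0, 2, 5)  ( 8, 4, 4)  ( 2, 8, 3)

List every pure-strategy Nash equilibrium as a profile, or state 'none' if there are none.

(A,P,X): not NE [P1→B gives 7>2; P3→Y gives 8>4]
(A,P,Y): NE
(A,P,Z): not NE [P1→C gives 9>2; P2→S gives 8>5; P3→Y gives 8>6]
(A,P,W): not NE [P1→C gives 7>6; P2→Q gives 9>5; P3→Y gives 8>5]
(A,Q,X): not NE [P1→C gives 3>2; P3→W gives 7>6]
(A,Q,Y): not NE [P1→B gives 8>3; P2→R gives 9>6; P3→W gives 7>5]
(A,Q,Z): not NE [P1→B gives 9>5; P2→S gives 8>5; P3→W gives 7>0]
(A,Q,W): NE
(A,R,X): not NE [P3→Z gives 9>2]
(A,R,Y): not NE [P3→Z gives 9>7]
(A,R,Z): not NE [P1→C gives 7>1; P2→S gives 8>5]
(A,R,W): not NE [P1→B gives 9>4; P2→Q gives 9>0; P3→Z gives 9>8]
(A,S,X): not NE [P1→B gives 8>1; P2→R gives 9>5; P3→W gives 9>6]
(A,S,Y): not NE [P1→B gives 6>2; P2→R gives 9>8; P3→W gives 9>3]
(A,S,Z): not NE [P3→W gives 9>4]
(A,S,W): not NE [P2→Q gives 9>4]
(B,P,X): not NE [P3→Y gives 6>1]
(B,P,Y): not NE [P1→A gives 9>2; P2→Q gives 9>7]
(B,P,Z): not NE [P1→C gives 9>4; P2→S gives 4>1; P3→Y gives 6>5]
(B,P,W): not NE [P1→C gives 7>3; P2→R gives 8>5; P3→Y gives 6>4]
(B,Q,X): not NE [P1→C gives 3>2; P2→P gives 7>6; P3→Z gives 9>8]
(B,Q,Y): not NE [P3→Z gives 9>2]
(B,Q,Z): not NE [P2→S gives 4>2]
(B,Q,W): not NE [P1→A gives 7>6; P2→R gives 8>3; P3→Z gives 9>2]
(B,R,X): not NE [P1→A gives 7>0; P2→P gives 7>6; P3→Y gives 8>3]
(B,R,Y): not NE [P2→Q gives 9>1]
(B,R,Z): not NE [P2→S gives 4>0; P3→Y gives 8>5]
(B,R,W): not NE [P3→Y gives 8>2]
(B,S,X): not NE [P2→P gives 7>6]
(B,S,Y): not NE [P2→Q gives 9>4; P3→X gives 9>5]
(B,S,Z): not NE [P1→A gives 5>0; P3→X gives 9>0]
(B,S,W): not NE [P1→C gives 2>1; P2→R gives 8>6; P3→X gives 9>7]
(C,P,X): not NE [P1→B gives 7>5; P2→Q gives 8>7; P3→W gives 9>6]
(C,P,Y): not NE [P1→A gives 9>7; P2→Q gives 8>5; P3→W gives 9>1]
(C,P,Z): not NE [P2→Q gives 4>0; P3→W gives 9>8]
(C,P,W): not NE [P2→S gives 8>7]
(C,Q,X): not NE [P3→Y gives 9>0]
(C,Q,Y): not NE [P1→B gives 8>5]
(C,Q,Z): not NE [P1→B gives 9>4; P3→Y gives 9>0]
(C,Q,W): not NE [P1→A gives 7>0; P2→S gives 8>2; P3→Y gives 9>5]
(C,R,X): not NE [P1→A gives 7>2; P2→Q gives 8>1; P3→Y gives 8>2]
(C,R,Y): not NE [P1→B gives 8>7; P2→Q gives 8>5]
(C,R,Z): not NE [P2→Q gives 4>1; P3→Y gives 8>7]
(C,R,W): not NE [P1→B gives 9>8; P2→S gives 8>4; P3→Y gives 8>4]
(C,S,X): not NE [P1→B gives 8>5; P2→Q gives 8>6; P3→Z gives 9>7]
(C,S,Y): not NE [P1→B gives 6>1; P2→Q gives 8>7; P3→Z gives 9>6]
(C,S,Z): not NE [P1→A gives 5>0; P2→Q gives 4>3]
(C,S,W): not NE [P3→Z gives 9>3]

PSNE = {(A,P,Y), (A,Q,W)}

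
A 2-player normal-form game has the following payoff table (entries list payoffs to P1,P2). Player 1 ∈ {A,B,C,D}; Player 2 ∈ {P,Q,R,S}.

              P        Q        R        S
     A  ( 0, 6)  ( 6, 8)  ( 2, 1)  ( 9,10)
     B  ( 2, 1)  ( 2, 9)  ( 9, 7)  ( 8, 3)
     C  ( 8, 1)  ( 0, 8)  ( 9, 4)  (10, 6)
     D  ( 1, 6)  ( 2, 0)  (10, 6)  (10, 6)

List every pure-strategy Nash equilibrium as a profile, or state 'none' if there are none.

Nash profiles: (D,R), (D,S)

(A,P): not NE [P1→C gives 8>0; P2→S gives 10>6]
(A,Q): not NE [P2→S gives 10>8]
(A,R): not NE [P1→D gives 10>2; P2→S gives 10>1]
(A,S): not NE [P1→D gives 10>9]
(B,P): not NE [P1→C gives 8>2; P2→Q gives 9>1]
(B,Q): not NE [P1→A gives 6>2]
(B,R): not NE [P1→D gives 10>9; P2→Q gives 9>7]
(B,S): not NE [P1→D gives 10>8; P2→Q gives 9>3]
(C,P): not NE [P2→Q gives 8>1]
(C,Q): not NE [P1→A gives 6>0]
(C,R): not NE [P1→D gives 10>9; P2→Q gives 8>4]
(C,S): not NE [P2→Q gives 8>6]
(D,P): not NE [P1→C gives 8>1]
(D,Q): not NE [P1→A gives 6>2; P2→S gives 6>0]
(D,R): NE
(D,S): NE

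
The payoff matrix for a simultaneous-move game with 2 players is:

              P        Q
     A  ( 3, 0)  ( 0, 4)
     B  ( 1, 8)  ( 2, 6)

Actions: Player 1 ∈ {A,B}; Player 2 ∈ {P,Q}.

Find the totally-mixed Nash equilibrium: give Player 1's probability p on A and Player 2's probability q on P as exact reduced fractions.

(p,q) = (1/3, 1/2)

P1 indiff ⇒ q·3+(1-q)·0 = q·1+(1-q)·2 ⇒ q(2) = (1-q)(2) ⇒ q = 1/2
P2 indiff ⇒ p·0+(1-p)·8 = p·4+(1-p)·6 ⇒ p(-4) = (1-p)(-2) ⇒ p = 1/3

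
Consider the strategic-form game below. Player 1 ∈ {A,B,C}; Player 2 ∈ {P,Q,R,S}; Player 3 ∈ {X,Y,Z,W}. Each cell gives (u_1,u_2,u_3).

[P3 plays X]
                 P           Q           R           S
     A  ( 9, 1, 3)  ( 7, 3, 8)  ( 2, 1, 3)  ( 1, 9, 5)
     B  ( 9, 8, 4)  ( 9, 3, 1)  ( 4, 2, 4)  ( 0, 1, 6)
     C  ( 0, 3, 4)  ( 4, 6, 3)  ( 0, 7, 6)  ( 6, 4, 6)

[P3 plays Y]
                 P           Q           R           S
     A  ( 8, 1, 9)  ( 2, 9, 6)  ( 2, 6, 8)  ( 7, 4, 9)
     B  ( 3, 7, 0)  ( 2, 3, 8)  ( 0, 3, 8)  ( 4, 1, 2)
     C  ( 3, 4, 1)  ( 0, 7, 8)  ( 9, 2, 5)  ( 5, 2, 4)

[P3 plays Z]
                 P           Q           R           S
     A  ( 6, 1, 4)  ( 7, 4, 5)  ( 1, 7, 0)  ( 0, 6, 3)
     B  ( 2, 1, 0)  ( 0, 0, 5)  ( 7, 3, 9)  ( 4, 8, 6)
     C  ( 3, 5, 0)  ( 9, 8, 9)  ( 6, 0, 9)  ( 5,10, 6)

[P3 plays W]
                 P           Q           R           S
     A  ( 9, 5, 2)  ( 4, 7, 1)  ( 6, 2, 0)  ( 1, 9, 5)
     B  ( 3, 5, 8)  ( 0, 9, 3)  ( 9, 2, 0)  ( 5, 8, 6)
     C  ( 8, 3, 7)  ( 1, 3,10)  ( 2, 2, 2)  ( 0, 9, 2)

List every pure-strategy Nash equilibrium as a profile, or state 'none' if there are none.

(A,P,X): not NE [P2→S gives 9>1; P3→Y gives 9>3]
(A,P,Y): not NE [P2→Q gives 9>1]
(A,P,Z): not NE [P2→R gives 7>1; P3→Y gives 9>4]
(A,P,W): not NE [P2→S gives 9>5; P3→Y gives 9>2]
(A,Q,X): not NE [P1→B gives 9>7; P2→S gives 9>3]
(A,Q,Y): not NE [P3→X gives 8>6]
(A,Q,Z): not NE [P1→C gives 9>7; P2→R gives 7>4; P3→X gives 8>5]
(A,Q,W): not NE [P2→S gives 9>7; P3→X gives 8>1]
(A,R,X): not NE [P1→B gives 4>2; P2→S gives 9>1; P3→Y gives 8>3]
(A,R,Y): not NE [P1→C gives 9>2; P2→Q gives 9>6]
(A,R,Z): not NE [P1→B gives 7>1; P3→Y gives 8>0]
(A,R,W): not NE [P1→B gives 9>6; P2→S gives 9>2; P3→Y gives 8>0]
(A,S,X): not NE [P1→C gives 6>1; P3→Y gives 9>5]
(A,S,Y): not NE [P2→Q gives 9>4]
(A,S,Z): not NE [P1→C gives 5>0; P2→R gives 7>6; P3→Y gives 9>3]
(A,S,W): not NE [P1→B gives 5>1; P3→Y gives 9>5]
(B,P,X): not NE [P3→W gives 8>4]
(B,P,Y): not NE [P1→A gives 8>3; P3→W gives 8>0]
(B,P,Z): not NE [P1→A gives 6>2; P2→S gives 8>1; P3→W gives 8>0]
(B,P,W): not NE [P1→A gives 9>3; P2→Q gives 9>5]
(B,Q,X): not NE [P2→P gives 8>3; P3→Y gives 8>1]
(B,Q,Y): not NE [P2→P gives 7>3]
(B,Q,Z): not NE [P1→C gives 9>0; P2→S gives 8>0; P3→Y gives 8>5]
(B,Q,W): not NE [P1→A gives 4>0; P3→Y gives 8>3]
(B,R,X): not NE [P2→P gives 8>2; P3→Z gives 9>4]
(B,R,Y): not NE [P1→C gives 9>0; P2→P gives 7>3; P3→Z gives 9>8]
(B,R,Z): not NE [P2→S gives 8>3]
(B,R,W): not NE [P2→Q gives 9>2; P3→Z gives 9>0]
(B,S,X): not NE [P1→C gives 6>0; P2→P gives 8>1]
(B,S,Y): not NE [P1→A gives 7>4; P2→P gives 7>1; P3→W gives 6>2]
(B,S,Z): not NE [P1→C gives 5>4]
(B,S,W): not NE [P2→Q gives 9>8]
(C,P,X): not NE [P1→B gives 9>0; P2→R gives 7>3; P3→W gives 7>4]
(C,P,Y): not NE [P1→A gives 8>3; P2→Q gives 7>4; P3→W gives 7>1]
(C,P,Z): not NE [P1→A gives 6>3; P2→S gives 10>5; P3→W gives 7>0]
(C,P,W): not NE [P1→A gives 9>8; P2→S gives 9>3]
(C,Q,X): not NE [P1→B gives 9>4; P2→R gives 7>6; P3→W gives 10>3]
(C,Q,Y): not NE [P1→B gives 2>0; P3→W gives 10>8]
(C,Q,Z): not NE [P2→S gives 10>8; P3→W gives 10>9]
(C,Q,W): not NE [P1→A gives 4>1; P2→S gives 9>3]
(C,R,X): not NE [P1→B gives 4>0; P3→Z gives 9>6]
(C,R,Y): not NE [P2→Q gives 7>2; P3→Z gives 9>5]
(C,R,Z): not NE [P1→B gives 7>6; P2→S gives 10>0]
(C,R,W): not NE [P1→B gives 9>2; P2→S gives 9>2; P3→Z gives 9>2]
(C,S,X): not NE [P2→R gives 7>4]
(C,S,Y): not NE [P1→A gives 7>5; P2→Q gives 7>2; P3→Z gives 6>4]
(C,S,Z): NE
(C,S,W): not NE [P1→B gives 5>0; P3→Z gives 6>2]

Nash profiles: (C,S,Z)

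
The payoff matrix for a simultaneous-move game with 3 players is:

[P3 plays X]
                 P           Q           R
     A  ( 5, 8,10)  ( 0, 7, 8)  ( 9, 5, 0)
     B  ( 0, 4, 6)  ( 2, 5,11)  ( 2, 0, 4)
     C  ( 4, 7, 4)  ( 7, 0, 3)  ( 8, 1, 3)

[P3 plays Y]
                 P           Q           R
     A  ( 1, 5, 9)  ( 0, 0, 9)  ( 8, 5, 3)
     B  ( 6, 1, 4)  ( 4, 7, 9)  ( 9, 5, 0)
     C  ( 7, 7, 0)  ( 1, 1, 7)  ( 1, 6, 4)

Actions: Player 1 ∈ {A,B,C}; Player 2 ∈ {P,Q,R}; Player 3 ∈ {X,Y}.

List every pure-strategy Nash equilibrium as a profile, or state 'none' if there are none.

(A,P,X): NE
(A,P,Y): not NE [P1→C gives 7>1; P3→X gives 10>9]
(A,Q,X): not NE [P1→C gives 7>0; P2→P gives 8>7; P3→Y gives 9>8]
(A,Q,Y): not NE [P1→B gives 4>0; P2→R gives 5>0]
(A,R,X): not NE [P2→P gives 8>5; P3→Y gives 3>0]
(A,R,Y): not NE [P1→B gives 9>8]
(B,P,X): not NE [P1→A gives 5>0; P2→Q gives 5>4]
(B,P,Y): not NE [P1→C gives 7>6; P2→Q gives 7>1; P3→X gives 6>4]
(B,Q,X): not NE [P1→C gives 7>2]
(B,Q,Y): not NE [P3→X gives 11>9]
(B,R,X): not NE [P1→A gives 9>2; P2→Q gives 5>0]
(B,R,Y): not NE [P2→Q gives 7>5; P3→X gives 4>0]
(C,P,X): not NE [P1→A gives 5>4]
(C,P,Y): not NE [P3→X gives 4>0]
(C,Q,X): not NE [P2→P gives 7>0; P3→Y gives 7>3]
(C,Q,Y): not NE [P1→B gives 4>1; P2→P gives 7>1]
(C,R,X): not NE [P1→A gives 9>8; P2→P gives 7>1; P3→Y gives 4>3]
(C,R,Y): not NE [P1→B gives 9>1; P2→P gives 7>6]

PSNE = {(A,P,X)}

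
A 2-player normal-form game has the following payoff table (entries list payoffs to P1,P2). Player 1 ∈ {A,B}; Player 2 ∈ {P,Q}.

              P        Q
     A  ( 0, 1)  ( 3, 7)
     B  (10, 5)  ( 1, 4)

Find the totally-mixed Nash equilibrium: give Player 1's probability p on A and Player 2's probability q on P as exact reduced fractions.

(p,q) = (1/7, 1/6)

P1 indiff ⇒ q·0+(1-q)·3 = q·10+(1-q)·1 ⇒ q(-10) = (1-q)(-2) ⇒ q = 1/6
P2 indiff ⇒ p·1+(1-p)·5 = p·7+(1-p)·4 ⇒ p(-6) = (1-p)(-1) ⇒ p = 1/7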